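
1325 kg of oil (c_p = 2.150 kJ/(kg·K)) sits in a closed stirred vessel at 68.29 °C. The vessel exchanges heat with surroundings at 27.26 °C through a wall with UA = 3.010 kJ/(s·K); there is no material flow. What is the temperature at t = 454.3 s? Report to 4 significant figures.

Heat balance on the well-mixed liquid: M c_p dT/dt = −UA(T − T_amb).
dT/dt = (T_ss − T)/τ with T_ss = T_amb = 27.2600 °C, τ = M c_p/UA = 1325·2.150/3.010 = 946.429 s.
T approaches T_ss exponentially: T(t) = T_ss + (T₀ − T_ss) e^(−t/τ).
T(454.3) = 27.2600 + (41.0300)·0.618774 = 52.6483 °C.

52.65 °C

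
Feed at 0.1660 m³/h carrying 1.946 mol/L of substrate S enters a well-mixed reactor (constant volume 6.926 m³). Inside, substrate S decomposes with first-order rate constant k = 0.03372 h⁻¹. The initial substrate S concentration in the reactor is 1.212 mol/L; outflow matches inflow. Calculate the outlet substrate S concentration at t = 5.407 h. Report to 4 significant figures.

V dC/dt = Q(C_in − C) − k V C.
dC/dt = (Q/V) C_in − (Q/V + k) C; effective rate a = Q/V + k = 0.0239677 + 0.03372 = 0.0576877 h⁻¹.
C_ss = Q C_in/(Q + kV) = 0.808510 mol/L; C(t) = C_ss + (C₀ − C_ss) e^(−a t).
C(5.407) = 0.808510 + (0.403490)·e^(−0.0576877·5.407) = 0.808510 + (0.403490)·0.732042 = 1.10388 mol/L.

1.104 mol/L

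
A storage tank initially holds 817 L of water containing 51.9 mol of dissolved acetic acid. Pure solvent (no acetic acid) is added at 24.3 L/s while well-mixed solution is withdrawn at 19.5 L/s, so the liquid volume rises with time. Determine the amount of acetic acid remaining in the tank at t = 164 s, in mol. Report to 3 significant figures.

Let m(t) be the amount of acetic acid. Volume: V(t) = V₀ + (Q_in − Q_out) t = 817 + 4.8000 t; V(164) = 1604.2 L.
Solute balance: dm/dt = 0 − Q_out C = −Q_out m/V(t).
Separate: dm/m = −Q_out dt/V(t) ⇒ ln(m/m₀) = −(Q_out/(Q_in−Q_out)) ln(V/V₀).
m = m₀ (V₀/V)^(Q_out/(Q_in−Q_out)) = 51.9 × (817/1604.2)^(4.0625) = 3.3474 mol.

3.35 mol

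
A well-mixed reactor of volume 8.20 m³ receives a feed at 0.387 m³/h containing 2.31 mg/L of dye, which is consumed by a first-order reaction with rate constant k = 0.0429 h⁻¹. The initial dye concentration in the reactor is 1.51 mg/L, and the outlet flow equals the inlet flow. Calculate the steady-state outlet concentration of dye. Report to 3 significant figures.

1.21 mg/L

Accumulation = in − out − consumed: V dC/dt = Q C_in − Q C − k V C.
Steady state (dC/dt = 0): C_ss = Q C_in/(Q + kV) = C_in/(1 + kV/Q).
C_ss = 0.387·2.31/(0.387 + 0.0429·8.20) = 0.89397/0.73878 = 1.2101 mg/L.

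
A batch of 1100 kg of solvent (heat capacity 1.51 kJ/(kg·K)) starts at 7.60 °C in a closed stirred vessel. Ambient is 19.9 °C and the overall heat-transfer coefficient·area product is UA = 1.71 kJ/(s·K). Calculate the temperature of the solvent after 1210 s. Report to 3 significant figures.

M c_p dT/dt = −UA(T − T_amb).
dT/dt = (T_ss − T)/τ with T_ss = T_amb = 19.900 °C, τ = M c_p/UA = 1100·1.51/1.71 = 971.35 s.
This is linear first-order; T(t) = T_ss + (T₀ − T_ss) e^(−t/τ).
T(1210) = 19.900 + (-12.300)·0.28774 = 16.361 °C.

16.4 °C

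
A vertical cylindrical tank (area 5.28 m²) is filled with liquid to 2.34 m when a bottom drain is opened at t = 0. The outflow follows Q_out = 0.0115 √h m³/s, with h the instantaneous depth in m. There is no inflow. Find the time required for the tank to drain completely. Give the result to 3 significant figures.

1400 s

A dh/dt = −Q_out = −0.0115 √h.
∫ h^(−1/2) dh = −(0.0115/A) ∫ dt, giving 2√h = 2√h₀ − (0.0115/A) t.
Set h = 0: 2√h₀ = (0.0115/A) t_empty ⇒ t_empty = 2A√h₀/0.0115.
t_empty = 2·5.28·√2.34/0.0115 = 10.560·1.5297/0.0115 = 1404.7 s.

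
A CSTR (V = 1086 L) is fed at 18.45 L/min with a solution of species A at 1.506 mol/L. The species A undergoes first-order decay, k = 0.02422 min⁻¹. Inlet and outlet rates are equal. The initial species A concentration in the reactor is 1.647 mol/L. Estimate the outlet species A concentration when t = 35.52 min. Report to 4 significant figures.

Species balance: V dC/dt = Q C_in − Q C − k V C.
This is linear with rate a = Q/V + k = 0.0412090 min⁻¹.
C_ss = Q C_in/(Q + kV) = 0.620869 mol/L; C(t) = C_ss + (C₀ − C_ss) e^(−a t).
C(35.52) = 0.620869 + (1.02613)·e^(−0.0412090·35.52) = 0.620869 + (1.02613)·0.231369 = 0.858284 mol/L.

0.8583 mol/L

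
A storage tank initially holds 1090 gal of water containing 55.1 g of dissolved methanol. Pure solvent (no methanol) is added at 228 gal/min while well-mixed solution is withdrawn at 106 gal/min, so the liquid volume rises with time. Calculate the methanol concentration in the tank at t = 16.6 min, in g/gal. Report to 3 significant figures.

Let m(t) be the amount of methanol. Volume: V(t) = V₀ + (Q_in − Q_out) t = 1090 + 122.00 t; V(16.6) = 3115.2 gal.
No methanol enters, so dm/dt = −Q_out · (m/V).
Separate: dm/m = −Q_out dt/V(t) ⇒ ln(m/m₀) = −(Q_out/(Q_in−Q_out)) ln(V/V₀).
m = m₀ (V₀/V)^(Q_out/(Q_in−Q_out)) = 55.1 × (1090/3115.2)^(0.86885) = 22.126 g.
C = m/V = 22.126/3115.2 = 0.0071026 g/gal.

0.00710 g/gal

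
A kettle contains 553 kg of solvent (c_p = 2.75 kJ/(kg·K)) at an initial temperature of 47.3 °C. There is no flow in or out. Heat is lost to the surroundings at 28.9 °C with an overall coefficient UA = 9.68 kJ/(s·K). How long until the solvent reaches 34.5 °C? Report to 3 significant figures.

Energy balance: M c_p dT/dt = −UA(T − T_amb).
τ = M c_p/UA = 157.10 s; T_ss = T_amb = 28.900 °C.
T(t) = T_ss + (T₀ − T_ss)e^(−t/τ); set T = 34.5:
t = −τ ln[(T − T_ss)/(T₀ − T_ss)] = −157.10 · ln(0.30435) = 186.89 s.

187 s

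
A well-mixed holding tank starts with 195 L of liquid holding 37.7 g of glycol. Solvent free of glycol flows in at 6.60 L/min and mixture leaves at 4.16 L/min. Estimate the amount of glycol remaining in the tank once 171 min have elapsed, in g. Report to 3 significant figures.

Total volume: dV/dt = Q_in − Q_out = 2.4400 L/min, so V(t) = 195 + 2.4400 t and V(171) = 612.24 L.
Species balance (pure solvent in): dm/dt = −Q_out · m/V(t).
dm/m = −Q_out dt/(V₀ + 2.4400 t); integrating gives ln(m/m₀) = −(Q_out/(Q_in−Q_out)) ln(V/V₀).
m = m₀ (V₀/V)^(Q_out/(Q_in−Q_out)) = 37.7 × (195/612.24)^(1.7049) = 5.3603 g.

5.36 g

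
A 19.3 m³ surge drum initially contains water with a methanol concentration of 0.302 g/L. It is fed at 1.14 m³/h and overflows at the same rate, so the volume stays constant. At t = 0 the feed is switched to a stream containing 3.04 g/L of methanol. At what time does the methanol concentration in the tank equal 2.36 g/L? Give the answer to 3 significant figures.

23.6 h

Species balance: V dC/dt = Q(C_in − C) ⇒ τ = V/Q = 16.930 h.
C(t) = C_in + (C₀ − C_in) e^(−t/τ). Set C = 2.36 and solve for t:
e^(−t/τ) = (C − C_in)/(C₀ − C_in) = (2.36 − 3.04)/(0.302 − 3.04) = 0.24836
t = −τ ln(…) = 16.930 × 1.3929 = 23.581 h.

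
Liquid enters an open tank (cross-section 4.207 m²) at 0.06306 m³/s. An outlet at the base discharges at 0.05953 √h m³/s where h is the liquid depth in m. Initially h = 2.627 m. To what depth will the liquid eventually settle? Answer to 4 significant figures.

Level balance: A dh/dt = 0.06306 − 0.05953 √h. Setting dh/dt = 0:
Q_in = 0.05953 √h_ss ⇒ √h_ss = 0.06306/0.05953 = 1.05930.
h_ss = 1.05930² = 1.12211 m. (Since h₀ = 2.627 m > h_ss, the level will fall toward this value.)

1.122 m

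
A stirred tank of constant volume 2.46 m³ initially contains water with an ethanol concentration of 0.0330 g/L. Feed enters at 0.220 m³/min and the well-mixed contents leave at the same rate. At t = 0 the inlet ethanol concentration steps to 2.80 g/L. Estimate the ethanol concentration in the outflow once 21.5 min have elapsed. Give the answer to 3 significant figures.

Mass balance on the solute (V constant): V dC/dt = Q(C_in − C).
Time constant τ = V/Q = 2.46/0.220 = 11.182 min.
Solution: C(t) = C_in + (C₀ − C_in) e^(−t/τ).
C(21.5) = 2.80 + (0.0330 − 2.80)·e^(−21.5/11.182) = 2.80 + (-2.7670)·0.14620 = 2.3955 g/L.

2.40 g/L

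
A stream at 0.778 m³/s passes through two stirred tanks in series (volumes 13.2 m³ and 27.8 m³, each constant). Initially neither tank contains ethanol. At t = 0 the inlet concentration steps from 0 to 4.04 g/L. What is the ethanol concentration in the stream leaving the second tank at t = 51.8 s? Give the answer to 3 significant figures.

2.41 g/L

Each tank obeys Vᵢ dCᵢ/dt = Q(Cᵢ₋₁ − Cᵢ), so τᵢ = Vᵢ/Q.
τ₁ = 13.2/0.778 = 16.967 s; τ₂ = 27.8/0.778 = 35.733 s.
Solving the cascade with C₁(0)=C₂(0)=0 gives C₂(t) = C_in[1 − (τ₁ e^(−t/τ₁) − τ₂ e^(−t/τ₂))/(τ₁ − τ₂)].
At t = 51.8: e^(−t/τ₁) = 0.047214, e^(−t/τ₂) = 0.23465.
C₂ = 4.04·[1 − (16.967·0.047214 − 35.733·0.23465)/(-18.766)] = 4.04·0.59589 = 2.4074 g/L.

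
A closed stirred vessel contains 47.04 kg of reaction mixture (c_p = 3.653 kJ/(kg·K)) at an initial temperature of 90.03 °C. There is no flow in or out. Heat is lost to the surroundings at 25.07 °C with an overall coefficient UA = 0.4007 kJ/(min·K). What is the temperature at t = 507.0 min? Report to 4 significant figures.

Lumped-capacitance energy balance: M c_p dT/dt = UA(T_amb − T).
dT/dt = (T_ss − T)/τ with T_ss = T_amb = 25.0700 °C, τ = M c_p/UA = 47.04·3.653/0.4007 = 428.842 min.
Integrating: T(t) = T_ss + (T₀ − T_ss) e^(−t/τ).
T(507.0) = 25.0700 + (64.9600)·0.306587 = 44.9859 °C.

44.99 °C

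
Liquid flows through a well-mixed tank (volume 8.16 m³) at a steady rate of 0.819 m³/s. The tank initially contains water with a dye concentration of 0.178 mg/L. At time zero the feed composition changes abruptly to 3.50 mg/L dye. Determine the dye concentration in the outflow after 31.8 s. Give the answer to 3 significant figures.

Unsteady species balance (constant V, well mixed): V dC/dt = Q(C_in − C).
Time constant τ = V/Q = 8.16/0.819 = 9.9634 s.
Integrating: C(t) = C_in + (C₀ − C_in) e^(−t/τ).
C(31.8) = 3.50 + (0.178 − 3.50)·e^(−31.8/9.9634) = 3.50 + (-3.3220)·0.041102 = 3.3635 mg/L.

3.36 mg/L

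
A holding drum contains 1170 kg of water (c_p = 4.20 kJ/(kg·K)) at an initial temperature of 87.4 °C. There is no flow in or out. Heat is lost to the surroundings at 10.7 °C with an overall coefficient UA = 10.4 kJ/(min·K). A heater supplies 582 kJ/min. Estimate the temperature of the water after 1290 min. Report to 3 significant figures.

Lumped-capacitance energy balance: M c_p dT/dt = UA(T_amb − T) + Q̇.
dT/dt = (T_ss − T)/τ with T_ss = T_amb + Q̇/UA = 10.7 + 582/10.4 = 66.662 °C, τ = M c_p/UA = 1170·4.20/10.4 = 472.50 min.
This is linear first-order; T(t) = T_ss + (T₀ − T_ss) e^(−t/τ).
T(1290) = 66.662 + (20.738)·0.065209 = 68.014 °C.

68.0 °C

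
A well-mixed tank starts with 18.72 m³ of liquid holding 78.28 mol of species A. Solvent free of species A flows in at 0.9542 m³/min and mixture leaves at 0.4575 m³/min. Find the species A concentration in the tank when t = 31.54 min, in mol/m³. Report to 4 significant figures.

1.300 mol/m³

Total volume: dV/dt = Q_in − Q_out = 0.496700 m³/min, so V(t) = 18.72 + 0.496700 t and V(31.54) = 34.3859 m³.
No species A enters, so dm/dt = −Q_out · (m/V).
Separate: dm/m = −Q_out dt/V(t) ⇒ ln(m/m₀) = −(Q_out/(Q_in−Q_out)) ln(V/V₀).
m = m₀ (V₀/V)^(Q_out/(Q_in−Q_out)) = 78.28 × (18.72/34.3859)^(0.921079) = 44.7113 mol.
C = m/V = 44.7113/34.3859 = 1.30028 mol/m³.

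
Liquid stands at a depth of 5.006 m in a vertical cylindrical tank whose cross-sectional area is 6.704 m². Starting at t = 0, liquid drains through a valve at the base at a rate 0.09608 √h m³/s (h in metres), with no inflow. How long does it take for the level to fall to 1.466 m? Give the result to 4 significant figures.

143.3 s

With no inflow, A dh/dt = −0.09608 √h.
Separate and integrate: 2(√h − √h₀) = −(0.09608/A) t.
t = 2A(√h₀ − √h)/0.09608 = 2·6.704·(√5.006 − √1.466)/0.09608
  = 13.4080 × (2.23741 − 1.21078) / 0.09608 = 143.266 s.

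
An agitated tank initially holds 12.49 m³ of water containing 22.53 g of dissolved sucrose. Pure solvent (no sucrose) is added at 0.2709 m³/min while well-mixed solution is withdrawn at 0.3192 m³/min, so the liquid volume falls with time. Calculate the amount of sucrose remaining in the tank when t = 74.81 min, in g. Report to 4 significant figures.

Let m(t) be the amount of sucrose. Volume: V(t) = V₀ + (Q_in − Q_out) t = 12.49 − 0.0483000 t; V(74.81) = 8.87668 m³.
Species balance (pure solvent in): dm/dt = −Q_out · m/V(t).
dm/m = −Q_out dt/(V₀ − 0.0483000 t); integrating gives ln(m/m₀) = −(Q_out/(Q_in−Q_out)) ln(V/V₀).
m = m₀ (V₀/V)^(Q_out/(Q_in−Q_out)) = 22.53 × (12.49/8.87668)^(-6.60870) = 2.35837 g.

2.358 g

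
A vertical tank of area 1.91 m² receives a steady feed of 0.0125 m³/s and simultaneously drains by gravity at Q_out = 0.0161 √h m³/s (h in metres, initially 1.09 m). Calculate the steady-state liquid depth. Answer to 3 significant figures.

A dh/dt = Q_in − 0.0161 √h. Steady state requires inflow = outflow:
Q_in = 0.0161 √h_ss ⇒ √h_ss = 0.0125/0.0161 = 0.77640.
h_ss = 0.77640² = 0.60279 m. (Since h₀ = 1.09 m > h_ss, the level will fall toward this value.)

0.603 m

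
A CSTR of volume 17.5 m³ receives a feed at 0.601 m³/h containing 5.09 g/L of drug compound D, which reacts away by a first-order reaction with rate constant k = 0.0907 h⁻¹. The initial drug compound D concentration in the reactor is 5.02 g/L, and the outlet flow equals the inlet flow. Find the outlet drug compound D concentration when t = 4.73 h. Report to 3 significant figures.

3.40 g/L

Species balance: V dC/dt = Q C_in − Q C − k V C.
dC/dt = (Q/V) C_in − (Q/V + k) C; effective rate a = Q/V + k = 0.034343 + 0.0907 = 0.12504 h⁻¹.
C_ss = Q C_in/(Q + kV) = 1.3980 g/L; C(t) = C_ss + (C₀ − C_ss) e^(−a t).
C(4.73) = 1.3980 + (3.6220)·e^(−0.12504·4.73) = 1.3980 + (3.6220)·0.55352 = 3.4028 g/L.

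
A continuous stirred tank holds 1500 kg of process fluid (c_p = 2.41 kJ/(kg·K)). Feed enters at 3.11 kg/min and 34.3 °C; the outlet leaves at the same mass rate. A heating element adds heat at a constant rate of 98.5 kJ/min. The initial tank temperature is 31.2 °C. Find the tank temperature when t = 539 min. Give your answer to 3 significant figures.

Unsteady energy balance on the tank contents: M c_p dT/dt = ṁ c_p (T_in − T) + 98.5.
τ = M/ṁ = 482.32 min; T_ss = T_in + Q̇/(ṁ c_p) = 34.3 + 98.5/(3.11·2.41) = 47.442 °C.
Integrating: T(t) = T_ss + (T₀ − T_ss) e^(−t/τ).
T(539) = 47.442 + (-16.242)·e^(−539/482.32) = 47.442 + (-16.242)·0.32709 = 42.129 °C.

42.1 °C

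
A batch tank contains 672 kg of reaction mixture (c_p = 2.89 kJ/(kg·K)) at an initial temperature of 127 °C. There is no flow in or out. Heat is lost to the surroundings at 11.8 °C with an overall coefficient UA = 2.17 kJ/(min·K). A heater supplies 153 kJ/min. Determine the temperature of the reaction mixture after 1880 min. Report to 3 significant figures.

87.8 °C

Energy balance: M c_p dT/dt = −UA(T − T_amb) + Q̇.
dT/dt = (T_ss − T)/τ with T_ss = T_amb + Q̇/UA = 11.8 + 153/2.17 = 82.307 °C, τ = M c_p/UA = 672·2.89/2.17 = 894.97 min.
This is linear first-order; T(t) = T_ss + (T₀ − T_ss) e^(−t/τ).
T(1880) = 82.307 + (44.693)·0.12238 = 87.776 °C.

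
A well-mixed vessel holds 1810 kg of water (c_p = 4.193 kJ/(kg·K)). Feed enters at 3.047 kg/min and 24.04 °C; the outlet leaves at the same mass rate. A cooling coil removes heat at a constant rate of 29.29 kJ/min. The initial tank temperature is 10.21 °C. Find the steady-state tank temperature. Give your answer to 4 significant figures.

Energy balance: M c_p dT/dt = ṁ c_p (T_in − T) − 29.29.
At steady state dT/dt = 0 ⇒ T_ss = T_in − Q̇/(ṁ c_p) = 24.04 − 29.29/(3.047·4.193) = 21.7474 °C.

21.75 °C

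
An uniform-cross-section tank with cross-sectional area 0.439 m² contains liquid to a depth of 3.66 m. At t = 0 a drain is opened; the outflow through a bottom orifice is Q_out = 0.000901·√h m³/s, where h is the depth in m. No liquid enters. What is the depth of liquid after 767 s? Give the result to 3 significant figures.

Mass balance (ρ constant): A dh/dt = −0.000901 √h.
Separate and integrate: 2(√h − √h₀) = −(0.000901/A) t.
√h = √3.66 − 0.000901·767/(2·0.439) = 1.9131 − 0.78709 = 1.1260.
h = 1.1260² = 1.2679 m.

1.27 m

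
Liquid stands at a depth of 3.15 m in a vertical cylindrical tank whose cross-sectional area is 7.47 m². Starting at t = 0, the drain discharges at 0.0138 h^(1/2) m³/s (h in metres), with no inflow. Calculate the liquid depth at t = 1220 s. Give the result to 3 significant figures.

Accumulation of liquid (constant cross-section A): A dh/dt = −0.0138 √h.
Separate and integrate: 2(√h − √h₀) = −(0.0138/A) t.
√h = √3.15 − 0.0138·1220/(2·7.47) = 1.7748 − 1.1269 = 0.64792.
h = 0.64792² = 0.41980 m.

0.420 m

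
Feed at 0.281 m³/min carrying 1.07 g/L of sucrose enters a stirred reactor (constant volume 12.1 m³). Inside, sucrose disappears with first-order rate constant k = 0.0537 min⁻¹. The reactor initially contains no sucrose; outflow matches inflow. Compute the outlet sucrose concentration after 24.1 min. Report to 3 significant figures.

Species balance: V dC/dt = Q C_in − Q C − k V C.
dC/dt = (Q/V) C_in − (Q/V + k) C; effective rate a = Q/V + k = 0.023223 + 0.0537 = 0.076923 min⁻¹.
C_ss = Q C_in/(Q + kV) = 0.32303 g/L; C(t) = C_ss + (C₀ − C_ss) e^(−a t).
C(24.1) = 0.32303 + (-0.32303)·e^(−0.076923·24.1) = 0.32303 + (-0.32303)·0.15663 = 0.27244 g/L.

0.272 g/L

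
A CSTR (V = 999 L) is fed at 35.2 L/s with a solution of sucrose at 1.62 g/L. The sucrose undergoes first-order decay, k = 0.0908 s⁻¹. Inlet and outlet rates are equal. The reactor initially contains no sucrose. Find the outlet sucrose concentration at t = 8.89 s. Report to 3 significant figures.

0.305 g/L

Species balance: V dC/dt = Q C_in − Q C − k V C.
This is linear with rate a = Q/V + k = 0.12604 s⁻¹.
C_ss = Q C_in/(Q + kV) = 0.45290 g/L; C(t) = C_ss + (C₀ − C_ss) e^(−a t).
C(8.89) = 0.45290 + (-0.45290)·e^(−0.12604·8.89) = 0.45290 + (-0.45290)·0.32613 = 0.30519 g/L.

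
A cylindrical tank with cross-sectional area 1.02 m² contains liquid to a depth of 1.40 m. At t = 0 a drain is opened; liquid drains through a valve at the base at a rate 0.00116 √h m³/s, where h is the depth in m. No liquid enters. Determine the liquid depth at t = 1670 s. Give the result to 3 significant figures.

0.0546 m

Volume balance on the tank: A dh/dt = −0.00116 √h.
∫ h^(−1/2) dh = −(0.00116/A) ∫ dt, giving 2√h = 2√h₀ − (0.00116/A) t.
√h = √1.40 − 0.00116·1670/(2·1.02) = 1.1832 − 0.94961 = 0.23361.
h = 0.23361² = 0.054573 m.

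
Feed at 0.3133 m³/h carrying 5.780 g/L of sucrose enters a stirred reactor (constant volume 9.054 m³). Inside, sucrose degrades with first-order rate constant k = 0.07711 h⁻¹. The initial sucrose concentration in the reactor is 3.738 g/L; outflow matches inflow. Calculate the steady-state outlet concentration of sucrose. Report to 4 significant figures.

1.790 g/L

Species balance: V dC/dt = Q C_in − Q C − k V C.
Steady state (dC/dt = 0): C_ss = Q C_in/(Q + kV) = C_in/(1 + kV/Q).
C_ss = 0.3133·5.780/(0.3133 + 0.07711·9.054) = 1.81087/1.01145 = 1.79037 g/L.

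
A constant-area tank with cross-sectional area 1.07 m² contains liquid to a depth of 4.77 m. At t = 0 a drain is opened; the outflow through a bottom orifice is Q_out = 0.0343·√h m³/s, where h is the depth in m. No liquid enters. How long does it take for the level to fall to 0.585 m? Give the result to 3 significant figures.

88.5 s

With no inflow, A dh/dt = −0.0343 √h.
Separate and integrate: 2(√h − √h₀) = −(0.0343/A) t.
t = 2A(√h₀ − √h)/0.0343 = 2·1.07·(√4.77 − √0.585)/0.0343
  = 2.1400 × (2.1840 − 0.76485) / 0.0343 = 88.544 s.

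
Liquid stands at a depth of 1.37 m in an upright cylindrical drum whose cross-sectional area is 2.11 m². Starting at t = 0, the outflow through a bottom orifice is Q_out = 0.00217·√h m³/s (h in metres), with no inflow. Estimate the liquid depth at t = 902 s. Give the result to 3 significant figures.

A dh/dt = −Q_out = −0.00217 √h.
∫ h^(−1/2) dh = −(0.00217/A) ∫ dt, giving 2√h = 2√h₀ − (0.00217/A) t.
√h = √1.37 − 0.00217·902/(2·2.11) = 1.1705 − 0.46382 = 0.70665.
h = 0.70665² = 0.49935 m.

0.499 m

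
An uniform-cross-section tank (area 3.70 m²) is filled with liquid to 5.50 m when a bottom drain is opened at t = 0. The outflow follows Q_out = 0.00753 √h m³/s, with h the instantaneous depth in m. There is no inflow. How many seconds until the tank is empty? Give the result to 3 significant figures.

With no inflow, A dh/dt = −0.00753 √h.
This is separable: 2 d(√h)/dt = −0.00753/A, so √h = √h₀ − (0.00753/(2A)) t.
Set h = 0: 2√h₀ = (0.00753/A) t_empty ⇒ t_empty = 2A√h₀/0.00753.
t_empty = 2·3.70·√5.50/0.00753 = 7.4000·2.3452/0.00753 = 2304.7 s.

2300 s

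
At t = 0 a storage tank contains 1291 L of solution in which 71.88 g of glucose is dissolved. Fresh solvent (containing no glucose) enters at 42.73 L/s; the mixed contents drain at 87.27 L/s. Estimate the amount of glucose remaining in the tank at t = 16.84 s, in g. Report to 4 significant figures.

13.07 g

Total volume: dV/dt = Q_in − Q_out = -44.5400 L/s, so V(t) = 1291 − 44.5400 t and V(16.84) = 540.946 L.
Solute balance: dm/dt = 0 − Q_out C = −Q_out m/V(t).
Separate: dm/m = −Q_out dt/V(t) ⇒ ln(m/m₀) = −(Q_out/(Q_in−Q_out)) ln(V/V₀).
m = m₀ (V₀/V)^(Q_out/(Q_in−Q_out)) = 71.88 × (1291/540.946)^(-1.95936) = 13.0742 g.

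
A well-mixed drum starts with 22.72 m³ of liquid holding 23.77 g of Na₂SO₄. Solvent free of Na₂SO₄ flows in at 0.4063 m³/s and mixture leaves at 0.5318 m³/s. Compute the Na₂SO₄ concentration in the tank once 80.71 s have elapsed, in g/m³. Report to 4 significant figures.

0.1548 g/m³

Total volume: dV/dt = Q_in − Q_out = -0.125500 m³/s, so V(t) = 22.72 − 0.125500 t and V(80.71) = 12.5909 m³.
No Na₂SO₄ enters, so dm/dt = −Q_out · (m/V).
dm/m = −Q_out dt/(V₀ − 0.125500 t); integrating gives ln(m/m₀) = −(Q_out/(Q_in−Q_out)) ln(V/V₀).
m = m₀ (V₀/V)^(Q_out/(Q_in−Q_out)) = 23.77 × (22.72/12.5909)^(-4.23745) = 1.94873 g.
C = m/V = 1.94873/12.5909 = 0.154773 g/m³.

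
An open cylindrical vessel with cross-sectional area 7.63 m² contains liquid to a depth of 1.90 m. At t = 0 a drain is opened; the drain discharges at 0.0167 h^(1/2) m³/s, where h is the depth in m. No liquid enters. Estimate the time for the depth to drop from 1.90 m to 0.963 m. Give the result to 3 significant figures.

363 s

With no inflow, A dh/dt = −0.0167 √h.
Separate and integrate: 2(√h − √h₀) = −(0.0167/A) t.
t = 2A(√h₀ − √h)/0.0167 = 2·7.63·(√1.90 − √0.963)/0.0167
  = 15.260 × (1.3784 − 0.98133) / 0.0167 = 362.84 s.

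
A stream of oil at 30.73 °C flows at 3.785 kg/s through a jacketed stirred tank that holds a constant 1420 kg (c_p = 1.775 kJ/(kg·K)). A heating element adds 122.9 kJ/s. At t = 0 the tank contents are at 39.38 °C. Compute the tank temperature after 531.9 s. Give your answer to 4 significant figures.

46.69 °C

M c_p dT/dt = ṁ c_p (T_in − T) + Q̇.
τ = M/ṁ = 375.165 s; T_ss = T_in + Q̇/(ṁ c_p) = 30.73 + 122.9/(3.785·1.775) = 49.0231 °C.
This is linear first-order; T(t) = T_ss + (T₀ − T_ss) e^(−t/τ).
T(531.9) = 49.0231 + (-9.64311)·e^(−531.9/375.165) = 49.0231 + (-9.64311)·0.242252 = 46.6870 °C.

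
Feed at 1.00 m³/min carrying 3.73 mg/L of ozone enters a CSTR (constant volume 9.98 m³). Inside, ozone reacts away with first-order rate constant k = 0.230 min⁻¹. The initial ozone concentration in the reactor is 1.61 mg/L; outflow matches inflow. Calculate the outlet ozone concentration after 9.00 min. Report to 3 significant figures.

Species balance: V dC/dt = Q C_in − Q C − k V C.
This is linear with rate a = Q/V + k = 0.33020 min⁻¹.
C_ss = Q C_in/(Q + kV) = 1.1319 mg/L; C(t) = C_ss + (C₀ − C_ss) e^(−a t).
C(9.00) = 1.1319 + (0.47812)·e^(−0.33020·9.00) = 1.1319 + (0.47812)·0.051211 = 1.1564 mg/L.

1.16 mg/L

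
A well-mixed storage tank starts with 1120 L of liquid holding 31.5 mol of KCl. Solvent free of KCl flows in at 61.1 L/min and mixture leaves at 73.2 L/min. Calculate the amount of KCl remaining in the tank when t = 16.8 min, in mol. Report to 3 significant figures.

Let m(t) be the amount of KCl. Volume: V(t) = V₀ + (Q_in − Q_out) t = 1120 − 12.100 t; V(16.8) = 916.72 L.
No KCl enters, so dm/dt = −Q_out · (m/V).
dm/m = −Q_out dt/(V₀ − 12.100 t); integrating gives ln(m/m₀) = −(Q_out/(Q_in−Q_out)) ln(V/V₀).
m = m₀ (V₀/V)^(Q_out/(Q_in−Q_out)) = 31.5 × (1120/916.72)^(-6.0496) = 9.3780 mol.

9.38 mol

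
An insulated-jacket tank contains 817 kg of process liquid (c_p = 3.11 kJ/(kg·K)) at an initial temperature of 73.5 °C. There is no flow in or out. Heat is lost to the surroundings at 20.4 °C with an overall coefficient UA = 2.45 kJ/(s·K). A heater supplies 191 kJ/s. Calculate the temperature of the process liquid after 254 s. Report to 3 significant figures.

Lumped-capacitance energy balance: M c_p dT/dt = UA(T_amb − T) + Q̇.
dT/dt = (T_ss − T)/τ with T_ss = T_amb + Q̇/UA = 20.4 + 191/2.45 = 98.359 °C, τ = M c_p/UA = 817·3.11/2.45 = 1037.1 s.
This is linear first-order; T(t) = T_ss + (T₀ − T_ss) e^(−t/τ).
T(254) = 98.359 + (-24.859)·0.78277 = 78.900 °C.

78.9 °C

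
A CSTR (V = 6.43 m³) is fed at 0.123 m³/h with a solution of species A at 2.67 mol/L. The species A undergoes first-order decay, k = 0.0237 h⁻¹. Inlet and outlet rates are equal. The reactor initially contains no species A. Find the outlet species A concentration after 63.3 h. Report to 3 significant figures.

Species balance: V dC/dt = Q C_in − Q C − k V C.
This is linear with rate a = Q/V + k = 0.042829 h⁻¹.
C_ss = Q C_in/(Q + kV) = 1.1925 mol/L; C(t) = C_ss + (C₀ − C_ss) e^(−a t).
C(63.3) = 1.1925 + (-1.1925)·e^(−0.042829·63.3) = 1.1925 + (-1.1925)·0.066465 = 1.1133 mol/L.

1.11 mol/L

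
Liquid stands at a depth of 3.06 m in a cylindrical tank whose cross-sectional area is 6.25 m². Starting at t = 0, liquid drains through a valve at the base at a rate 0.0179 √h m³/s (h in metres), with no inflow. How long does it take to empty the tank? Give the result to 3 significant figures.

Accumulation of liquid (constant cross-section A): A dh/dt = −0.0179 √h.
Separate and integrate: 2(√h − √h₀) = −(0.0179/A) t.
Tank is empty when √h = 0: t_empty = 2A√h₀/0.0179.
t_empty = 2·6.25·√3.06/0.0179 = 12.500·1.7493/0.0179 = 1221.6 s.

1220 s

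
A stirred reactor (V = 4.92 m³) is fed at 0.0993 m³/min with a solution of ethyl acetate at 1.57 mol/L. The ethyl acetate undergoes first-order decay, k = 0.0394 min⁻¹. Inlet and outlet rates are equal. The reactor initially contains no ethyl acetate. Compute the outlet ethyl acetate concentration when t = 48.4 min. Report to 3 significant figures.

0.502 mol/L

V dC/dt = Q(C_in − C) − k V C.
This is linear with rate a = Q/V + k = 0.059583 min⁻¹.
C_ss = Q C_in/(Q + kV) = 0.53182 mol/L; C(t) = C_ss + (C₀ − C_ss) e^(−a t).
C(48.4) = 0.53182 + (-0.53182)·e^(−0.059583·48.4) = 0.53182 + (-0.53182)·0.055921 = 0.50208 mol/L.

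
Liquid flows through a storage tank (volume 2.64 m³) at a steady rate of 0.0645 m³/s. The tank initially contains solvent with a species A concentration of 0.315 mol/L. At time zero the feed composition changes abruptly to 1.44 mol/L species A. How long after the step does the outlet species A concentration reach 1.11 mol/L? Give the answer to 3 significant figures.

Transient balance on the dissolved component: V dC/dt = Q(C_in − C), so τ = V/Q = 40.930 s.
C(t) = C_in + (C₀ − C_in) e^(−t/τ). Set C = 1.11 and solve for t:
e^(−t/τ) = (C − C_in)/(C₀ − C_in) = (1.11 − 1.44)/(0.315 − 1.44) = 0.29333
t = −τ ln(…) = 40.930 × 1.2264 = 50.199 s.

50.2 s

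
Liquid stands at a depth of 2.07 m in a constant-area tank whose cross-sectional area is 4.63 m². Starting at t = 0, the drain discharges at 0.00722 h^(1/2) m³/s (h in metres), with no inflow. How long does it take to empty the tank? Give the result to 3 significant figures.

A dh/dt = −Q_out = −0.00722 √h.
∫ h^(−1/2) dh = −(0.00722/A) ∫ dt, giving 2√h = 2√h₀ − (0.00722/A) t.
Set h = 0: 2√h₀ = (0.00722/A) t_empty ⇒ t_empty = 2A√h₀/0.00722.
t_empty = 2·4.63·√2.07/0.00722 = 9.2600·1.4387/0.00722 = 1845.3 s.

1850 s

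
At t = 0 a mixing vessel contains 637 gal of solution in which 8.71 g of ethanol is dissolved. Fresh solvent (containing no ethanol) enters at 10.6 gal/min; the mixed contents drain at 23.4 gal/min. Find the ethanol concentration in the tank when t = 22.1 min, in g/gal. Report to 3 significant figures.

0.00841 g/gal

Let m(t) be the amount of ethanol. Volume: V(t) = V₀ + (Q_in − Q_out) t = 637 − 12.800 t; V(22.1) = 354.12 gal.
Solute balance: dm/dt = 0 − Q_out C = −Q_out m/V(t).
Separate: dm/m = −Q_out dt/V(t) ⇒ ln(m/m₀) = −(Q_out/(Q_in−Q_out)) ln(V/V₀).
m = m₀ (V₀/V)^(Q_out/(Q_in−Q_out)) = 8.71 × (637/354.12)^(-1.8281) = 2.9776 g.
C = m/V = 2.9776/354.12 = 0.0084085 g/gal.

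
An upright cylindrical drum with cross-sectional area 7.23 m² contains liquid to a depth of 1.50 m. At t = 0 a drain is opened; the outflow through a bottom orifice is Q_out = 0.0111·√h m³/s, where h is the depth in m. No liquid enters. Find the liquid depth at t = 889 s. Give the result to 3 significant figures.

Unsteady balance on liquid volume: A dh/dt = −0.0111 √h.
Separate and integrate: 2(√h − √h₀) = −(0.0111/A) t.
√h = √1.50 − 0.0111·889/(2·7.23) = 1.2247 − 0.68243 = 0.54232.
h = 0.54232² = 0.29411 m.

0.294 m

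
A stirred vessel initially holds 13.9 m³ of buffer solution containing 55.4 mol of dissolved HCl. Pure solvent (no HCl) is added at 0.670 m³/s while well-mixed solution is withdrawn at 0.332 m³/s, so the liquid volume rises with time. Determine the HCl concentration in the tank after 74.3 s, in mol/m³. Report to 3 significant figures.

0.515 mol/m³

Total volume: dV/dt = Q_in − Q_out = 0.33800 m³/s, so V(t) = 13.9 + 0.33800 t and V(74.3) = 39.013 m³.
Species balance (pure solvent in): dm/dt = −Q_out · m/V(t).
dm/m = −Q_out dt/(V₀ + 0.33800 t); integrating gives ln(m/m₀) = −(Q_out/(Q_in−Q_out)) ln(V/V₀).
m = m₀ (V₀/V)^(Q_out/(Q_in−Q_out)) = 55.4 × (13.9/39.013)^(0.98225) = 20.103 mol.
C = m/V = 20.103/39.013 = 0.51529 mol/m³.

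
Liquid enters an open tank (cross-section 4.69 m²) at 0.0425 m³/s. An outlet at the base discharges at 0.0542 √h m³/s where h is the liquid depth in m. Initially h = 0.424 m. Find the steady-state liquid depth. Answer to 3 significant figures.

A dh/dt = Q_in − 0.0542 √h. Steady state requires inflow = outflow:
Q_in = 0.0542 √h_ss ⇒ √h_ss = 0.0425/0.0542 = 0.78413.
h_ss = 0.78413² = 0.61486 m. (Since h₀ = 0.424 m < h_ss, the level will rise toward this value.)

0.615 m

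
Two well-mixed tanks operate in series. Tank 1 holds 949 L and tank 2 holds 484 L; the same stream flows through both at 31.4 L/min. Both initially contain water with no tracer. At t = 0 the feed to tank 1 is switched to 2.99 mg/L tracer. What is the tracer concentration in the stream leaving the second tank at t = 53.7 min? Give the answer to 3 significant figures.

Time constants: τᵢ = Vᵢ/Q for each well-mixed tank.
τ₁ = 949/31.4 = 30.223 min; τ₂ = 484/31.4 = 15.414 min.
Tank 1: C₁ = C_in(1 − e^(−t/τ₁)). Tank 2 (τ₁ ≠ τ₂): C₂ = C_in[1 − (τ₁ e^(−t/τ₁) − τ₂ e^(−t/τ₂))/(τ₁ − τ₂)].
At t = 53.7: e^(−t/τ₁) = 0.16918, e^(−t/τ₂) = 0.030689.
C₂ = 2.99·[1 − (30.223·0.16918 − 15.414·0.030689)/(14.809)] = 2.99·0.68667 = 2.0531 mg/L.

2.05 mg/L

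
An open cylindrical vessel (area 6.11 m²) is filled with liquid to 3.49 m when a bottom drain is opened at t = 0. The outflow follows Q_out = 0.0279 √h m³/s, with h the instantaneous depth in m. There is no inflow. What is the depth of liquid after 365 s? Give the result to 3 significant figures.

Volume balance on the tank: A dh/dt = −0.0279 √h.
This is separable: 2 d(√h)/dt = −0.0279/A, so √h = √h₀ − (0.0279/(2A)) t.
√h = √3.49 − 0.0279·365/(2·6.11) = 1.8682 − 0.83335 = 1.0348.
h = 1.0348² = 1.0708 m.

1.07 m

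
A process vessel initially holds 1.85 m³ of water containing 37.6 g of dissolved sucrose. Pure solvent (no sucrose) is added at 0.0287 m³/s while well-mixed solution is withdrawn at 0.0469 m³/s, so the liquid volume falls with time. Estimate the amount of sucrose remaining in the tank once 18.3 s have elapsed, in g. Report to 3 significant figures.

Total volume: dV/dt = Q_in − Q_out = -0.018200 m³/s, so V(t) = 1.85 − 0.018200 t and V(18.3) = 1.5169 m³.
No sucrose enters, so dm/dt = −Q_out · (m/V).
dm/m = −Q_out dt/(V₀ − 0.018200 t); integrating gives ln(m/m₀) = −(Q_out/(Q_in−Q_out)) ln(V/V₀).
m = m₀ (V₀/V)^(Q_out/(Q_in−Q_out)) = 37.6 × (1.85/1.5169)^(-2.5769) = 22.545 g.

22.5 g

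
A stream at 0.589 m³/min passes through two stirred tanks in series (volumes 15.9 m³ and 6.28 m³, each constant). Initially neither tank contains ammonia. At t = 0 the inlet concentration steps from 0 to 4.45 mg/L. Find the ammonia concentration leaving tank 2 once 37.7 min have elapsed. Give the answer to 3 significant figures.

2.71 mg/L

Each tank obeys Vᵢ dCᵢ/dt = Q(Cᵢ₋₁ − Cᵢ), so τᵢ = Vᵢ/Q.
τ₁ = 15.9/0.589 = 26.995 min; τ₂ = 6.28/0.589 = 10.662 min.
Solving the cascade with C₁(0)=C₂(0)=0 gives C₂(t) = C_in[1 − (τ₁ e^(−t/τ₁) − τ₂ e^(−t/τ₂))/(τ₁ − τ₂)].
At t = 37.7: e^(−t/τ₁) = 0.24745, e^(−t/τ₂) = 0.029133.
C₂ = 4.45·[1 − (26.995·0.24745 − 10.662·0.029133)/(16.333)] = 4.45·0.61004 = 2.7147 mg/L.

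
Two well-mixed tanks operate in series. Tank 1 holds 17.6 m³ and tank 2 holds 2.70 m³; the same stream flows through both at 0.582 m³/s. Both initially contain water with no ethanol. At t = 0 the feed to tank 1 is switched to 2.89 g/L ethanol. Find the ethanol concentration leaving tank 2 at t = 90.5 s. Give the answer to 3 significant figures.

Species balance on tank i: dCᵢ/dt = (Cᵢ₋₁ − Cᵢ)/τᵢ with τᵢ = Vᵢ/Q.
τ₁ = 17.6/0.582 = 30.241 s; τ₂ = 2.70/0.582 = 4.6392 s.
Tank 1: C₁ = C_in(1 − e^(−t/τ₁)). Tank 2 (τ₁ ≠ τ₂): C₂ = C_in[1 − (τ₁ e^(−t/τ₁) − τ₂ e^(−t/τ₂))/(τ₁ − τ₂)].
At t = 90.5: e^(−t/τ₁) = 0.050153, e^(−t/τ₂) = 3.3719e-09.
C₂ = 2.89·[1 − (30.241·0.050153 − 4.6392·3.3719e-09)/(25.601)] = 2.89·0.94076 = 2.7188 g/L.

2.72 g/L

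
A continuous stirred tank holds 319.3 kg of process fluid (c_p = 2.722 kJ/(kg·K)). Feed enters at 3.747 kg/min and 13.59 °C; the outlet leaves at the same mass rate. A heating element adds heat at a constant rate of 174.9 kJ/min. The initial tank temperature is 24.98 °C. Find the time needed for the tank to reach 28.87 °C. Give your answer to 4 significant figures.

95.92 min

First-law balance (no shaft work): M c_p dT/dt = ṁ c_p (T_in − T) + 174.9.
τ = M/ṁ = 85.2148 min; T_ss = T_in + Q̇/(ṁ c_p) = 30.7382 °C.
T(t) = T_ss + (T₀ − T_ss) e^(−t/τ). Set T = 28.87:
e^(−t/τ) = (28.87 − 30.7382)/(24.98 − 30.7382) = 0.324439
t = −85.2148 · ln(0.324439) = 95.9227 min.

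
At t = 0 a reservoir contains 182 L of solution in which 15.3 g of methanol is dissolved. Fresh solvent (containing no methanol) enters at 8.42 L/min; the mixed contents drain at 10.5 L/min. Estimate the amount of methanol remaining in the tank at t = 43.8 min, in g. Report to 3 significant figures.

0.460 g

Let m(t) be the amount of methanol. Volume: V(t) = V₀ + (Q_in − Q_out) t = 182 − 2.0800 t; V(43.8) = 90.896 L.
Species balance (pure solvent in): dm/dt = −Q_out · m/V(t).
dm/m = −Q_out dt/(V₀ − 2.0800 t); integrating gives ln(m/m₀) = −(Q_out/(Q_in−Q_out)) ln(V/V₀).
m = m₀ (V₀/V)^(Q_out/(Q_in−Q_out)) = 15.3 × (182/90.896)^(-5.0481) = 0.45979 g.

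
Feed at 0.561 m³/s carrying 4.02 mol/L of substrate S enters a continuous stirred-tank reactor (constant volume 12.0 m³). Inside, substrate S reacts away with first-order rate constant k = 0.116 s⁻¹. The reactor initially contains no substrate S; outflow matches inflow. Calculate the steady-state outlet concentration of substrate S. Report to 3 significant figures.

1.15 mol/L

Accumulation = in − out − consumed: V dC/dt = Q C_in − Q C − k V C.
Steady state (dC/dt = 0): C_ss = Q C_in/(Q + kV) = C_in/(1 + kV/Q).
C_ss = 0.561·4.02/(0.561 + 0.116·12.0) = 2.2552/1.9530 = 1.1547 mol/L.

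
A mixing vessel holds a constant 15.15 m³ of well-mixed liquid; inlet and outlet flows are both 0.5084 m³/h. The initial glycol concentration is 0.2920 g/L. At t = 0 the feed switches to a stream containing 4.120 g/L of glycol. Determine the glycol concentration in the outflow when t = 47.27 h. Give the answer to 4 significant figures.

Transient balance on the dissolved component: V dC/dt = Q(C_in − C).
Time constant τ = V/Q = 15.15/0.5084 = 29.7994 h.
Integrating: C(t) = C_in + (C₀ − C_in) e^(−t/τ).
C(47.27) = 4.120 + (0.2920 − 4.120)·e^(−47.27/29.7994) = 4.120 + (-3.82800)·0.204687 = 3.33646 g/L.

3.336 g/L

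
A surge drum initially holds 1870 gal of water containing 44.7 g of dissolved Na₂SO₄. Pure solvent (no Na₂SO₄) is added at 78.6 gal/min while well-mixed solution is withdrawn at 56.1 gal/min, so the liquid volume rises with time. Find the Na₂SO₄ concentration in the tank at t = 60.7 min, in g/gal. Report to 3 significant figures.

Let m(t) be the amount of Na₂SO₄. Volume: V(t) = V₀ + (Q_in − Q_out) t = 1870 + 22.500 t; V(60.7) = 3235.7 gal.
No Na₂SO₄ enters, so dm/dt = −Q_out · (m/V).
dm/m = −Q_out dt/(V₀ + 22.500 t); integrating gives ln(m/m₀) = −(Q_out/(Q_in−Q_out)) ln(V/V₀).
m = m₀ (V₀/V)^(Q_out/(Q_in−Q_out)) = 44.7 × (1870/3235.7)^(2.4933) = 11.391 g.
C = m/V = 11.391/3235.7 = 0.0035204 g/gal.

0.00352 g/gal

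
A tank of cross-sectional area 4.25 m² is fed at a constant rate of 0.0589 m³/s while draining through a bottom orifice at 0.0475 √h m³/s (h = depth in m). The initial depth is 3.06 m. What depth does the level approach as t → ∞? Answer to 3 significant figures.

1.54 m

Unsteady balance on liquid volume: A dh/dt = Q_in − 0.0475 √h. At steady state dh/dt = 0:
Q_in = 0.0475 √h_ss ⇒ √h_ss = 0.0589/0.0475 = 1.2400.
h_ss = 1.2400² = 1.5376 m. (Since h₀ = 3.06 m > h_ss, the level will fall toward this value.)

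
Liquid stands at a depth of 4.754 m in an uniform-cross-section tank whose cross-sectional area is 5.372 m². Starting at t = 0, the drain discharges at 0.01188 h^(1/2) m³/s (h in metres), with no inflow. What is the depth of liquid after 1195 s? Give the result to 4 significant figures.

0.7379 m

A dh/dt = −Q_out = −0.01188 √h.
∫ h^(−1/2) dh = −(0.01188/A) ∫ dt, giving 2√h = 2√h₀ − (0.01188/A) t.
√h = √4.754 − 0.01188·1195/(2·5.372) = 2.18037 − 1.32135 = 0.859015.
h = 0.859015² = 0.737908 m.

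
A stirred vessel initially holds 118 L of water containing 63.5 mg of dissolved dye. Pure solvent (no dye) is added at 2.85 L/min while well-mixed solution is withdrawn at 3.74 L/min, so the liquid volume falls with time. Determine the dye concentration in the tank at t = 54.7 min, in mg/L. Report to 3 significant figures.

0.0980 mg/L

Let m(t) be the amount of dye. Volume: V(t) = V₀ + (Q_in − Q_out) t = 118 − 0.89000 t; V(54.7) = 69.317 L.
Solute balance: dm/dt = 0 − Q_out C = −Q_out m/V(t).
dm/m = −Q_out dt/(V₀ − 0.89000 t); integrating gives ln(m/m₀) = −(Q_out/(Q_in−Q_out)) ln(V/V₀).
m = m₀ (V₀/V)^(Q_out/(Q_in−Q_out)) = 63.5 × (118/69.317)^(-4.2022) = 6.7901 mg.
C = m/V = 6.7901/69.317 = 0.097957 mg/L.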